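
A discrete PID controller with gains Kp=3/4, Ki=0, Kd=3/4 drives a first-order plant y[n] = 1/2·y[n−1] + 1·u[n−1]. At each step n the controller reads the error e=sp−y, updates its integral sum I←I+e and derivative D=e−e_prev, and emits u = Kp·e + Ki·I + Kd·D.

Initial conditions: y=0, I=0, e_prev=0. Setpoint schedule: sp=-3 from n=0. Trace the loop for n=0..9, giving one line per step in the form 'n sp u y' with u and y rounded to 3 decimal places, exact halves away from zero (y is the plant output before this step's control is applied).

0 -3 -4.500 0.000
1 -3 4.500 -4.500
2 -3 -9.000 2.250
3 -3 11.250 -7.875
4 -3 -19.125 7.313
5 -3 26.438 -15.469
6 -3 -41.906 18.703
7 -3 60.609 -32.555
8 -3 -93.164 44.332
9 -3 137.496 -70.998

(exact arithmetic carried between steps; '≈' marks a value shown rounded to 6 d.p. or computed from one; I and e_prev carry over from the previous line; the table rounds u and y to 3 d.p., halves away from zero)
n=0: y=0, sp=-3, e=sp−y=-3; I=-3, D=e−e_prev=-3; u=3/4·(-3)+0·(-3)+3/4·(-3)=-4.5; next y=1/2·0+1·(-4.5)=-4.5
n=1: y=-4.5, sp=-3, e=sp−y=1.5; I=-1.5, D=e−e_prev=4.5; u=3/4·1.5+0·(-1.5)+3/4·4.5=4.5; next y=1/2·(-4.5)+1·4.5=2.25
n=2: y=2.25, sp=-3, e=sp−y=-5.25; I=-6.75, D=e−e_prev=-6.75; u=3/4·(-5.25)+0·(-6.75)+3/4·(-6.75)=-9; next y=1/2·2.25+1·(-9)=-7.875
n=3: y=-7.875, sp=-3, e=sp−y=4.875; I=-1.875, D=e−e_prev=10.125; u=3/4·4.875+0·(-1.875)+3/4·10.125=11.25; next y=1/2·(-7.875)+1·11.25=7.3125
n=4: y=7.3125, sp=-3, e=sp−y=-10.3125; I=-12.1875, D=e−e_prev=-15.1875; u=3/4·(-10.3125)+0·(-12.1875)+3/4·(-15.1875)=-19.125; next y=1/2·7.3125+1·(-19.125)=-15.46875
n=5: y=-15.46875, sp=-3, e=sp−y=12.46875; I=0.28125, D=e−e_prev=22.78125; u=3/4·12.46875+0·0.28125+3/4·22.78125=26.4375; next y=1/2·(-15.46875)+1·26.4375=18.703125
n=6: y=18.703125, sp=-3, e=sp−y=-21.703125; I=-21.421875, D=e−e_prev=-34.171875; u=3/4·(-21.703125)+0·(-21.421875)+3/4·(-34.171875)=-41.90625; next y=1/2·18.703125+1·(-41.90625)≈-32.554688
n=7: y≈-32.554688, sp=-3, e=sp−y≈29.554688; I≈8.132813, D=e−e_prev≈51.257813; u=3/4·29.554688+0·8.132813+3/4·51.257813≈60.609375; next y=1/2·(-32.554688)+1·60.609375≈44.332031
n=8: y≈44.332031, sp=-3, e=sp−y≈-47.332031; I≈-39.199219, D=e−e_prev≈-76.886719; u=3/4·(-47.332031)+0·(-39.199219)+3/4·(-76.886719)≈-93.164063; next y=1/2·44.332031+1·(-93.164063)≈-70.998047
n=9: y≈-70.998047, sp=-3, e=sp−y≈67.998047; I≈28.798828, D=e−e_prev≈115.330078; u=3/4·67.998047+0·28.798828+3/4·115.330078≈137.496094; next y=1/2·(-70.998047)+1·137.496094≈101.997070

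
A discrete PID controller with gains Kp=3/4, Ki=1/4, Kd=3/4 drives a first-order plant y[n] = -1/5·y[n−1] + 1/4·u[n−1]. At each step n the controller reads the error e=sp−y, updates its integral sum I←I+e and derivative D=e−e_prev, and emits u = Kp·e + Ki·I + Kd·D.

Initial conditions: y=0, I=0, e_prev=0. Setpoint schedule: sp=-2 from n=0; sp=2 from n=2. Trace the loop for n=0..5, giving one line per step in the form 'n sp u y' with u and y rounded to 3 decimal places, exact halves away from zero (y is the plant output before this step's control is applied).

(exact arithmetic carried between steps; '≈' marks a value shown rounded to 6 d.p. or computed from one; I and e_prev carry over from the previous line; the table rounds u and y to 3 d.p., halves away from zero)
n=0: y=0, sp=-2, e=sp−y=-2; I=-2, D=e−e_prev=-2; u=3/4·(-2)+1/4·(-2)+3/4·(-2)=-3.5; next y=-1/5·0+1/4·(-3.5)=-0.875
n=1: y=-0.875, sp=-2, e=sp−y=-1.125; I=-3.125, D=e−e_prev=0.875; u=3/4·(-1.125)+1/4·(-3.125)+3/4·0.875=-0.96875; next y=-1/5·(-0.875)+1/4·(-0.96875)≈-0.067188
n=2: y≈-0.067188, sp=2, e=sp−y≈2.067188; I≈-1.057813, D=e−e_prev≈3.192188; u=3/4·2.067188+1/4·(-1.057813)+3/4·3.192188≈3.680078; next y=-1/5·(-0.067188)+1/4·3.680078≈0.933457
n=3: y≈0.933457, sp=2, e=sp−y≈1.066543; I≈0.008730, D=e−e_prev≈-1.000645; u=3/4·1.066543+1/4·0.008730+3/4·(-1.000645)≈0.051606; next y=-1/5·0.933457+1/4·0.051606≈-0.173790
n=4: y≈-0.173790, sp=2, e=sp−y≈2.173790; I≈2.182520, D=e−e_prev≈1.107247; u=3/4·2.173790+1/4·2.182520+3/4·1.107247≈3.006408; next y=-1/5·(-0.173790)+1/4·3.006408≈0.786360
n=5: y≈0.786360, sp=2, e=sp−y≈1.213640; I≈3.396160, D=e−e_prev≈-0.960150; u=3/4·1.213640+1/4·3.396160+3/4·(-0.960150)≈1.039158; next y=-1/5·0.786360+1/4·1.039158≈0.102518

0 -2 -3.500 0.000
1 -2 -0.969 -0.875
2 2 3.680 -0.067
3 2 0.052 0.933
4 2 3.006 -0.174
5 2 1.039 0.786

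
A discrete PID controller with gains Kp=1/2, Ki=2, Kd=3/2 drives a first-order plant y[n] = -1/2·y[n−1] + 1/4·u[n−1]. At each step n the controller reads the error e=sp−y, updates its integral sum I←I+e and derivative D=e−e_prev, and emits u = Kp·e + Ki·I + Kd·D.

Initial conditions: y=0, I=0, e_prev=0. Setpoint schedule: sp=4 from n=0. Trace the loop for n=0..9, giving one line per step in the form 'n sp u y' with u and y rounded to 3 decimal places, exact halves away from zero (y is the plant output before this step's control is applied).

(exact arithmetic carried between steps; '≈' marks a value shown rounded to 6 d.p. or computed from one; I and e_prev carry over from the previous line; the table rounds u and y to 3 d.p., halves away from zero)
n=0: y=0, sp=4, e=sp−y=4; I=4, D=e−e_prev=4; u=1/2·4+2·4+3/2·4=16; next y=-1/2·0+1/4·16=4
n=1: y=4, sp=4, e=sp−y=0; I=4, D=e−e_prev=-4; u=1/2·0+2·4+3/2·(-4)=2; next y=-1/2·4+1/4·2=-1.5
n=2: y=-1.5, sp=4, e=sp−y=5.5; I=9.5, D=e−e_prev=5.5; u=1/2·5.5+2·9.5+3/2·5.5=30; next y=-1/2·(-1.5)+1/4·30=8.25
n=3: y=8.25, sp=4, e=sp−y=-4.25; I=5.25, D=e−e_prev=-9.75; u=1/2·(-4.25)+2·5.25+3/2·(-9.75)=-6.25; next y=-1/2·8.25+1/4·(-6.25)=-5.6875
n=4: y=-5.6875, sp=4, e=sp−y=9.6875; I=14.9375, D=e−e_prev=13.9375; u=1/2·9.6875+2·14.9375+3/2·13.9375=55.625; next y=-1/2·(-5.6875)+1/4·55.625=16.75
n=5: y=16.75, sp=4, e=sp−y=-12.75; I=2.1875, D=e−e_prev=-22.4375; u=1/2·(-12.75)+2·2.1875+3/2·(-22.4375)=-35.65625; next y=-1/2·16.75+1/4·(-35.65625)≈-17.289063
n=6: y≈-17.289063, sp=4, e=sp−y≈21.289063; I≈23.476563, D=e−e_prev≈34.039063; u=1/2·21.289063+2·23.476563+3/2·34.039063≈108.65625; next y=-1/2·(-17.289063)+1/4·108.65625≈35.808594
n=7: y≈35.808594, sp=4, e=sp−y≈-31.808594; I≈-8.332031, D=e−e_prev≈-53.097656; u=1/2·(-31.808594)+2·(-8.332031)+3/2·(-53.097656)≈-112.214844; next y=-1/2·35.808594+1/4·(-112.214844)≈-45.958008
n=8: y≈-45.958008, sp=4, e=sp−y≈49.958008; I≈41.625977, D=e−e_prev≈81.766602; u=1/2·49.958008+2·41.625977+3/2·81.766602≈230.880859; next y=-1/2·(-45.958008)+1/4·230.880859≈80.699219
n=9: y≈80.699219, sp=4, e=sp−y≈-76.699219; I≈-35.073242, D=e−e_prev≈-126.657227; u=1/2·(-76.699219)+2·(-35.073242)+3/2·(-126.657227)≈-298.481934; next y=-1/2·80.699219+1/4·(-298.481934)≈-114.970093

0 4 16.000 0.000
1 4 2.000 4.000
2 4 30.000 -1.500
3 4 -6.250 8.250
4 4 55.625 -5.688
5 4 -35.656 16.750
6 4 108.656 -17.289
7 4 -112.215 35.809
8 4 230.881 -45.958
9 4 -298.482 80.699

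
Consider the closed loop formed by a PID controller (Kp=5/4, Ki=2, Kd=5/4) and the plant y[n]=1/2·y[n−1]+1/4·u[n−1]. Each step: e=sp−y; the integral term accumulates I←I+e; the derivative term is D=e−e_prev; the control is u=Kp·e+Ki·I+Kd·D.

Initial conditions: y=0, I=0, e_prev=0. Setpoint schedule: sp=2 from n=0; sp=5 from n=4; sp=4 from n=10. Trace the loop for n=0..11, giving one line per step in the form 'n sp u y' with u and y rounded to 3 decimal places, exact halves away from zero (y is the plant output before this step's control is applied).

(exact arithmetic carried between steps; '≈' marks a value shown rounded to 6 d.p. or computed from one; I and e_prev carry over from the previous line; the table rounds u and y to 3 d.p., halves away from zero)
n=0: y=0, sp=2, e=sp−y=2; I=2, D=e−e_prev=2; u=5/4·2+2·2+5/4·2=9; next y=1/2·0+1/4·9=2.25
n=1: y=2.25, sp=2, e=sp−y=-0.25; I=1.75, D=e−e_prev=-2.25; u=5/4·(-0.25)+2·1.75+5/4·(-2.25)=0.375; next y=1/2·2.25+1/4·0.375=1.21875
n=2: y=1.21875, sp=2, e=sp−y=0.78125; I=2.53125, D=e−e_prev=1.03125; u=5/4·0.78125+2·2.53125+5/4·1.03125=7.328125; next y=1/2·1.21875+1/4·7.328125≈2.441406
n=3: y≈2.441406, sp=2, e=sp−y≈-0.441406; I≈2.089844, D=e−e_prev≈-1.222656; u=5/4·(-0.441406)+2·2.089844+5/4·(-1.222656)≈2.099609; next y=1/2·2.441406+1/4·2.099609≈1.745605
n=4: y≈1.745605, sp=5, e=sp−y≈3.254395; I≈5.344238, D=e−e_prev≈3.695801; u=5/4·3.254395+2·5.344238+5/4·3.695801≈19.376221; next y=1/2·1.745605+1/4·19.376221≈5.716858
n=5: y≈5.716858, sp=5, e=sp−y≈-0.716858; I≈4.627380, D=e−e_prev≈-3.971252; u=5/4·(-0.716858)+2·4.627380+5/4·(-3.971252)≈3.394623; next y=1/2·5.716858+1/4·3.394623≈3.707085
n=6: y≈3.707085, sp=5, e=sp−y≈1.292915; I≈5.920296, D=e−e_prev≈2.009773; u=5/4·1.292915+2·5.920296+5/4·2.009773≈15.968952; next y=1/2·3.707085+1/4·15.968952≈5.845780
n=7: y≈5.845780, sp=5, e=sp−y≈-0.845780; I≈5.074515, D=e−e_prev≈-2.138696; u=5/4·(-0.845780)+2·5.074515+5/4·(-2.138696)≈6.418436; next y=1/2·5.845780+1/4·6.418436≈4.527499
n=8: y≈4.527499, sp=5, e=sp−y≈0.472501; I≈5.547016, D=e−e_prev≈1.318281; u=5/4·0.472501+2·5.547016+5/4·1.318281≈13.332510; next y=1/2·4.527499+1/4·13.332510≈5.596877
n=9: y≈5.596877, sp=5, e=sp−y≈-0.596877; I≈4.950139, D=e−e_prev≈-1.069378; u=5/4·(-0.596877)+2·4.950139+5/4·(-1.069378)≈7.817459; next y=1/2·5.596877+1/4·7.817459≈4.752803
n=10: y≈4.752803, sp=4, e=sp−y≈-0.752803; I≈4.197336, D=e−e_prev≈-0.155926; u=5/4·(-0.752803)+2·4.197336+5/4·(-0.155926)≈7.258759; next y=1/2·4.752803+1/4·7.258759≈4.191092
n=11: y≈4.191092, sp=4, e=sp−y≈-0.191092; I≈4.006244, D=e−e_prev≈0.561712; u=5/4·(-0.191092)+2·4.006244+5/4·0.561712≈8.475764; next y=1/2·4.191092+1/4·8.475764≈4.214487

0 2 9.000 0.000
1 2 0.375 2.250
2 2 7.328 1.219
3 2 2.100 2.441
4 5 19.376 1.746
5 5 3.395 5.717
6 5 15.969 3.707
7 5 6.418 5.846
8 5 13.333 4.527
9 5 7.817 5.597
10 4 7.259 4.753
11 4 8.476 4.191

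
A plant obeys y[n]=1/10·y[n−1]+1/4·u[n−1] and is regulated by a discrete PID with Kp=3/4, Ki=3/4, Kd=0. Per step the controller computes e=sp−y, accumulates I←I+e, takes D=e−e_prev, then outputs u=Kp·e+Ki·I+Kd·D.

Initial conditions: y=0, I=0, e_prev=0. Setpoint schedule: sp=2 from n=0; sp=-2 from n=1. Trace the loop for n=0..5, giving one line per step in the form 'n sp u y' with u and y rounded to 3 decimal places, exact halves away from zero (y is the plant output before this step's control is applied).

(exact arithmetic carried between steps; '≈' marks a value shown rounded to 6 d.p. or computed from one; I and e_prev carry over from the previous line; the table rounds u and y to 3 d.p., halves away from zero)
n=0: y=0, sp=2, e=sp−y=2; I=2, D=e−e_prev=2; u=3/4·2+3/4·2+0·2=3; next y=1/10·0+1/4·3=0.75
n=1: y=0.75, sp=-2, e=sp−y=-2.75; I=-0.75, D=e−e_prev=-4.75; u=3/4·(-2.75)+3/4·(-0.75)+0·(-4.75)=-2.625; next y=1/10·0.75+1/4·(-2.625)=-0.58125
n=2: y=-0.58125, sp=-2, e=sp−y=-1.41875; I=-2.16875, D=e−e_prev=1.33125; u=3/4·(-1.41875)+3/4·(-2.16875)+0·1.33125=-2.690625; next y=1/10·(-0.58125)+1/4·(-2.690625)≈-0.730781
n=3: y≈-0.730781, sp=-2, e=sp−y≈-1.269219; I≈-3.437969, D=e−e_prev≈0.149531; u=3/4·(-1.269219)+3/4·(-3.437969)+0·0.149531≈-3.530391; next y=1/10·(-0.730781)+1/4·(-3.530391)≈-0.955676
n=4: y≈-0.955676, sp=-2, e=sp−y≈-1.044324; I≈-4.482293, D=e−e_prev≈0.224895; u=3/4·(-1.044324)+3/4·(-4.482293)+0·0.224895≈-4.144963; next y=1/10·(-0.955676)+1/4·(-4.144963)≈-1.131808
n=5: y≈-1.131808, sp=-2, e=sp−y≈-0.868192; I≈-5.350485, D=e−e_prev≈0.176133; u=3/4·(-0.868192)+3/4·(-5.350485)+0·0.176133≈-4.664007; next y=1/10·(-1.131808)+1/4·(-4.664007)≈-1.279183

0 2 3.000 0.000
1 -2 -2.625 0.750
2 -2 -2.691 -0.581
3 -2 -3.530 -0.731
4 -2 -4.145 -0.956
5 -2 -4.664 -1.132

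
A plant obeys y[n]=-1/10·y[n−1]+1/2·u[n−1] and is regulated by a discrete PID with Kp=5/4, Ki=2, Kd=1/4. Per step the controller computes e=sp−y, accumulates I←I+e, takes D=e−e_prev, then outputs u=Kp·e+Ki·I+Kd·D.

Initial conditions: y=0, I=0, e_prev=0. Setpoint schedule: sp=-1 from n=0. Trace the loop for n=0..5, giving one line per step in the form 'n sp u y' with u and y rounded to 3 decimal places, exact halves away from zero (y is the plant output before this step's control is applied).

(exact arithmetic carried between steps; '≈' marks a value shown rounded to 6 d.p. or computed from one; I and e_prev carry over from the previous line; the table rounds u and y to 3 d.p., halves away from zero)
n=0: y=0, sp=-1, e=sp−y=-1; I=-1, D=e−e_prev=-1; u=5/4·(-1)+2·(-1)+1/4·(-1)=-3.5; next y=-1/10·0+1/2·(-3.5)=-1.75
n=1: y=-1.75, sp=-1, e=sp−y=0.75; I=-0.25, D=e−e_prev=1.75; u=5/4·0.75+2·(-0.25)+1/4·1.75=0.875; next y=-1/10·(-1.75)+1/2·0.875=0.6125
n=2: y=0.6125, sp=-1, e=sp−y=-1.6125; I=-1.8625, D=e−e_prev=-2.3625; u=5/4·(-1.6125)+2·(-1.8625)+1/4·(-2.3625)=-6.33125; next y=-1/10·0.6125+1/2·(-6.33125)=-3.226875
n=3: y=-3.226875, sp=-1, e=sp−y=2.226875; I=0.364375, D=e−e_prev=3.839375; u=5/4·2.226875+2·0.364375+1/4·3.839375≈4.472188; next y=-1/10·(-3.226875)+1/2·4.472188≈2.558781
n=4: y≈2.558781, sp=-1, e=sp−y≈-3.558781; I≈-3.194406, D=e−e_prev≈-5.785656; u=5/4·(-3.558781)+2·(-3.194406)+1/4·(-5.785656)≈-12.283703; next y=-1/10·2.558781+1/2·(-12.283703)≈-6.397730
n=5: y≈-6.397730, sp=-1, e=sp−y≈5.397730; I≈2.203323, D=e−e_prev≈8.956511; u=5/4·5.397730+2·2.203323+1/4·8.956511≈13.392937; next y=-1/10·(-6.397730)+1/2·13.392937≈7.336241

0 -1 -3.500 0.000
1 -1 0.875 -1.750
2 -1 -6.331 0.613
3 -1 4.472 -3.227
4 -1 -12.284 2.559
5 -1 13.393 -6.398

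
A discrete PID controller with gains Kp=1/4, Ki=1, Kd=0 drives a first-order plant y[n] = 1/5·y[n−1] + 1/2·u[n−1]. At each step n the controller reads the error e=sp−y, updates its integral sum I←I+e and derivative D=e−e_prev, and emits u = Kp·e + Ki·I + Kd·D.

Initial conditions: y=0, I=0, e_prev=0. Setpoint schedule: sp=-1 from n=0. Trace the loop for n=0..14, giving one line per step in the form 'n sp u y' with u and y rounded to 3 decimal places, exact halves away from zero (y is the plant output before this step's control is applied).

0 -1 -1.250 0.000
1 -1 -1.469 -0.625
2 -1 -1.551 -0.859
3 -1 -1.582 -0.947
4 -1 -1.593 -0.980
5 -1 -1.597 -0.993
6 -1 -1.599 -0.997
7 -1 -1.600 -0.999
8 -1 -1.600 -1.000
9 -1 -1.600 -1.000
10 -1 -1.600 -1.000
11 -1 -1.600 -1.000
12 -1 -1.600 -1.000
13 -1 -1.600 -1.000
14 -1 -1.600 -1.000

(exact arithmetic carried between steps; '≈' marks a value shown rounded to 6 d.p. or computed from one; I and e_prev carry over from the previous line; the table rounds u and y to 3 d.p., halves away from zero)
n=0: y=0, sp=-1, e=sp−y=-1; I=-1, D=e−e_prev=-1; u=1/4·(-1)+1·(-1)+0·(-1)=-1.25; next y=1/5·0+1/2·(-1.25)=-0.625
n=1: y=-0.625, sp=-1, e=sp−y=-0.375; I=-1.375, D=e−e_prev=0.625; u=1/4·(-0.375)+1·(-1.375)+0·0.625=-1.46875; next y=1/5·(-0.625)+1/2·(-1.46875)=-0.859375
n=2: y=-0.859375, sp=-1, e=sp−y=-0.140625; I=-1.515625, D=e−e_prev=0.234375; u=1/4·(-0.140625)+1·(-1.515625)+0·0.234375≈-1.550781; next y=1/5·(-0.859375)+1/2·(-1.550781)≈-0.947266
n=3: y≈-0.947266, sp=-1, e=sp−y≈-0.052734; I≈-1.568359, D=e−e_prev≈0.087891; u=1/4·(-0.052734)+1·(-1.568359)+0·0.087891≈-1.581543; next y=1/5·(-0.947266)+1/2·(-1.581543)≈-0.980225
n=4: y≈-0.980225, sp=-1, e=sp−y≈-0.019775; I≈-1.588135, D=e−e_prev≈0.032959; u=1/4·(-0.019775)+1·(-1.588135)+0·0.032959≈-1.593079; next y=1/5·(-0.980225)+1/2·(-1.593079)≈-0.992584
n=5: y≈-0.992584, sp=-1, e=sp−y≈-0.007416; I≈-1.595551, D=e−e_prev≈0.012360; u=1/4·(-0.007416)+1·(-1.595551)+0·0.012360≈-1.597404; next y=1/5·(-0.992584)+1/2·(-1.597404)≈-0.997219
n=6: y≈-0.997219, sp=-1, e=sp−y≈-0.002781; I≈-1.598331, D=e−e_prev≈0.004635; u=1/4·(-0.002781)+1·(-1.598331)+0·0.004635≈-1.599027; next y=1/5·(-0.997219)+1/2·(-1.599027)≈-0.998957
n=7: y≈-0.998957, sp=-1, e=sp−y≈-0.001043; I≈-1.599374, D=e−e_prev≈0.001738; u=1/4·(-0.001043)+1·(-1.599374)+0·0.001738≈-1.599635; next y=1/5·(-0.998957)+1/2·(-1.599635)≈-0.999609
n=8: y≈-0.999609, sp=-1, e=sp−y≈-0.000391; I≈-1.599765, D=e−e_prev≈0.000652; u=1/4·(-0.000391)+1·(-1.599765)+0·0.000652≈-1.599863; next y=1/5·(-0.999609)+1/2·(-1.599863)≈-0.999853
n=9: y≈-0.999853, sp=-1, e=sp−y≈-0.000147; I≈-1.599912, D=e−e_prev≈0.000244; u=1/4·(-0.000147)+1·(-1.599912)+0·0.000244≈-1.599949; next y=1/5·(-0.999853)+1/2·(-1.599949)≈-0.999945
n=10: y≈-0.999945, sp=-1, e=sp−y≈-0.000055; I≈-1.599967, D=e−e_prev≈0.000092; u=1/4·(-0.000055)+1·(-1.599967)+0·0.000092≈-1.599981; next y=1/5·(-0.999945)+1/2·(-1.599981)≈-0.999979
n=11: y≈-0.999979, sp=-1, e=sp−y≈-0.000021; I≈-1.599988, D=e−e_prev≈0.000034; u=1/4·(-0.000021)+1·(-1.599988)+0·0.000034≈-1.599993; next y=1/5·(-0.999979)+1/2·(-1.599993)≈-0.999992
n=12: y≈-0.999992, sp=-1, e=sp−y≈-0.000008; I≈-1.599995, D=e−e_prev≈0.000013; u=1/4·(-0.000008)+1·(-1.599995)+0·0.000013≈-1.599997; next y=1/5·(-0.999992)+1/2·(-1.599997)≈-0.999997
n=13: y≈-0.999997, sp=-1, e=sp−y≈-0.000003; I≈-1.599998, D=e−e_prev≈0.000005; u=1/4·(-0.000003)+1·(-1.599998)+0·0.000005≈-1.599999; next y=1/5·(-0.999997)+1/2·(-1.599999)≈-0.999999
n=14: y≈-0.999999, sp=-1, e=sp−y≈-0.000001; I≈-1.599999, D=e−e_prev≈0.000002; u=1/4·(-0.000001)+1·(-1.599999)+0·0.000002≈-1.600000; next y=1/5·(-0.999999)+1/2·(-1.600000)≈-1.000000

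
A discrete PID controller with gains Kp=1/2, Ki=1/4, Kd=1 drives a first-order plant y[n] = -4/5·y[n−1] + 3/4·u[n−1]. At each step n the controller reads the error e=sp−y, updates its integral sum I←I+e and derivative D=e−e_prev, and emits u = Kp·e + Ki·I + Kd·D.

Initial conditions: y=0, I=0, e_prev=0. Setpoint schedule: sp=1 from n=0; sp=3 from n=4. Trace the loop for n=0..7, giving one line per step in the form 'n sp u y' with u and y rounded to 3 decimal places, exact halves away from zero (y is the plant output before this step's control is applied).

(exact arithmetic carried between steps; '≈' marks a value shown rounded to 6 d.p. or computed from one; I and e_prev carry over from the previous line; the table rounds u and y to 3 d.p., halves away from zero)
n=0: y=0, sp=1, e=sp−y=1; I=1, D=e−e_prev=1; u=1/2·1+1/4·1+1·1=1.75; next y=-4/5·0+3/4·1.75=1.3125
n=1: y=1.3125, sp=1, e=sp−y=-0.3125; I=0.6875, D=e−e_prev=-1.3125; u=1/2·(-0.3125)+1/4·0.6875+1·(-1.3125)=-1.296875; next y=-4/5·1.3125+3/4·(-1.296875)≈-2.022656
n=2: y≈-2.022656, sp=1, e=sp−y≈3.022656; I≈3.710156, D=e−e_prev≈3.335156; u=1/2·3.022656+1/4·3.710156+1·3.335156≈5.774023; next y=-4/5·(-2.022656)+3/4·5.774023≈5.948643
n=3: y≈5.948643, sp=1, e=sp−y≈-4.948643; I≈-1.238486, D=e−e_prev≈-7.971299; u=1/2·(-4.948643)+1/4·(-1.238486)+1·(-7.971299)≈-10.755242; next y=-4/5·5.948643+3/4·(-10.755242)≈-12.825345
n=4: y≈-12.825345, sp=3, e=sp−y≈15.825345; I≈14.586859, D=e−e_prev≈20.773988; u=1/2·15.825345+1/4·14.586859+1·20.773988≈32.333375; next y=-4/5·(-12.825345)+3/4·32.333375≈34.510308
n=5: y≈34.510308, sp=3, e=sp−y≈-31.510308; I≈-16.923449, D=e−e_prev≈-47.335653; u=1/2·(-31.510308)+1/4·(-16.923449)+1·(-47.335653)≈-67.321669; next y=-4/5·34.510308+3/4·(-67.321669)≈-78.099498
n=6: y≈-78.099498, sp=3, e=sp−y≈81.099498; I≈64.176049, D=e−e_prev≈112.609806; u=1/2·81.099498+1/4·64.176049+1·112.609806≈169.203567; next y=-4/5·(-78.099498)+3/4·169.203567≈189.382274
n=7: y≈189.382274, sp=3, e=sp−y≈-186.382274; I≈-122.206225, D=e−e_prev≈-267.481772; u=1/2·(-186.382274)+1/4·(-122.206225)+1·(-267.481772)≈-391.224465; next y=-4/5·189.382274+3/4·(-391.224465)≈-444.924168

0 1 1.750 0.000
1 1 -1.297 1.313
2 1 5.774 -2.023
3 1 -10.755 5.949
4 3 32.333 -12.825
5 3 -67.322 34.510
6 3 169.204 -78.099
7 3 -391.224 189.382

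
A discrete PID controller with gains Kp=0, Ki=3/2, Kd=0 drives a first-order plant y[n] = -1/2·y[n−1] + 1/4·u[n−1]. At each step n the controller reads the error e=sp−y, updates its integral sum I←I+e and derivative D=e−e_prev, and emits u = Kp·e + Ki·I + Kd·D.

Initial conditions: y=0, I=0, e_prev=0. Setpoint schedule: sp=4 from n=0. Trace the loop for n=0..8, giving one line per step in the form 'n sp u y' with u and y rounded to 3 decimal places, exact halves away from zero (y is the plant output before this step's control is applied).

0 4 6.000 0.000
1 4 9.750 1.500
2 4 13.219 1.688
3 4 15.527 2.461
4 4 17.550 2.651
5 4 18.957 3.062
6 4 20.145 3.208
7 4 20.997 3.432
8 4 21.697 3.533

(exact arithmetic carried between steps; '≈' marks a value shown rounded to 6 d.p. or computed from one; I and e_prev carry over from the previous line; the table rounds u and y to 3 d.p., halves away from zero)
n=0: y=0, sp=4, e=sp−y=4; I=4, D=e−e_prev=4; u=0·4+3/2·4+0·4=6; next y=-1/2·0+1/4·6=1.5
n=1: y=1.5, sp=4, e=sp−y=2.5; I=6.5, D=e−e_prev=-1.5; u=0·2.5+3/2·6.5+0·(-1.5)=9.75; next y=-1/2·1.5+1/4·9.75=1.6875
n=2: y=1.6875, sp=4, e=sp−y=2.3125; I=8.8125, D=e−e_prev=-0.1875; u=0·2.3125+3/2·8.8125+0·(-0.1875)=13.21875; next y=-1/2·1.6875+1/4·13.21875≈2.460938
n=3: y≈2.460938, sp=4, e=sp−y≈1.539063; I≈10.351563, D=e−e_prev≈-0.773438; u=0·1.539063+3/2·10.351563+0·(-0.773438)≈15.527344; next y=-1/2·2.460938+1/4·15.527344≈2.651367
n=4: y≈2.651367, sp=4, e=sp−y≈1.348633; I≈11.700195, D=e−e_prev≈-0.190430; u=0·1.348633+3/2·11.700195+0·(-0.190430)≈17.550293; next y=-1/2·2.651367+1/4·17.550293≈3.061890
n=5: y≈3.061890, sp=4, e=sp−y≈0.938110; I≈12.638306, D=e−e_prev≈-0.410522; u=0·0.938110+3/2·12.638306+0·(-0.410522)≈18.957458; next y=-1/2·3.061890+1/4·18.957458≈3.208420
n=6: y≈3.208420, sp=4, e=sp−y≈0.791580; I≈13.429886, D=e−e_prev≈-0.146530; u=0·0.791580+3/2·13.429886+0·(-0.146530)≈20.144829; next y=-1/2·3.208420+1/4·20.144829≈3.431997
n=7: y≈3.431997, sp=4, e=sp−y≈0.568003; I≈13.997889, D=e−e_prev≈-0.223577; u=0·0.568003+3/2·13.997889+0·(-0.223577)≈20.996833; next y=-1/2·3.431997+1/4·20.996833≈3.533210
n=8: y≈3.533210, sp=4, e=sp−y≈0.466790; I≈14.464679, D=e−e_prev≈-0.101212; u=0·0.466790+3/2·14.464679+0·(-0.101212)≈21.697019; next y=-1/2·3.533210+1/4·21.697019≈3.657650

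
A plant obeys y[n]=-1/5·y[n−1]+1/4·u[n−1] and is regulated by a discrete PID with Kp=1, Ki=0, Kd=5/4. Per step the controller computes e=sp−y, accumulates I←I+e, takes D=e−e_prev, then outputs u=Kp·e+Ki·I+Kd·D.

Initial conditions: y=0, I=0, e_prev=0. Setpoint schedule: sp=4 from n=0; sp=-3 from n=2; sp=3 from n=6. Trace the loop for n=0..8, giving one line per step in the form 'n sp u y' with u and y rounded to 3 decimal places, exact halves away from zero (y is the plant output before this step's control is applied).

0 4 9.000 0.000
1 4 -1.063 2.250
2 -3 -7.327 -0.716
3 -3 -0.095 -1.689
4 -3 -5.817 0.314
5 -3 0.806 -1.517
6 3 7.467 0.505
7 3 -0.342 1.766
8 3 6.194 -0.439

(exact arithmetic carried between steps; '≈' marks a value shown rounded to 6 d.p. or computed from one; I and e_prev carry over from the previous line; the table rounds u and y to 3 d.p., halves away from zero)
n=0: y=0, sp=4, e=sp−y=4; I=4, D=e−e_prev=4; u=1·4+0·4+5/4·4=9; next y=-1/5·0+1/4·9=2.25
n=1: y=2.25, sp=4, e=sp−y=1.75; I=5.75, D=e−e_prev=-2.25; u=1·1.75+0·5.75+5/4·(-2.25)=-1.0625; next y=-1/5·2.25+1/4·(-1.0625)=-0.715625
n=2: y=-0.715625, sp=-3, e=sp−y=-2.284375; I=3.465625, D=e−e_prev=-4.034375; u=1·(-2.284375)+0·3.465625+5/4·(-4.034375)≈-7.327344; next y=-1/5·(-0.715625)+1/4·(-7.327344)≈-1.688711
n=3: y≈-1.688711, sp=-3, e=sp−y≈-1.311289; I≈2.154336, D=e−e_prev≈0.973086; u=1·(-1.311289)+0·2.154336+5/4·0.973086≈-0.094932; next y=-1/5·(-1.688711)+1/4·(-0.094932)≈0.314009
n=4: y≈0.314009, sp=-3, e=sp−y≈-3.314009; I≈-1.159673, D=e−e_prev≈-2.002720; u=1·(-3.314009)+0·(-1.159673)+5/4·(-2.002720)≈-5.817410; next y=-1/5·0.314009+1/4·(-5.817410)≈-1.517154
n=5: y≈-1.517154, sp=-3, e=sp−y≈-1.482846; I≈-2.642519, D=e−e_prev≈1.831164; u=1·(-1.482846)+0·(-2.642519)+5/4·1.831164≈0.806109; next y=-1/5·(-1.517154)+1/4·0.806109≈0.504958
n=6: y≈0.504958, sp=3, e=sp−y≈2.495042; I≈-0.147477, D=e−e_prev≈3.977888; u=1·2.495042+0·(-0.147477)+5/4·3.977888≈7.467402; next y=-1/5·0.504958+1/4·7.467402≈1.765859
n=7: y≈1.765859, sp=3, e=sp−y≈1.234141; I≈1.086664, D=e−e_prev≈-1.260901; u=1·1.234141+0·1.086664+5/4·(-1.260901)≈-0.341985; next y=-1/5·1.765859+1/4·(-0.341985)≈-0.438668
n=8: y≈-0.438668, sp=3, e=sp−y≈3.438668; I≈4.525332, D=e−e_prev≈2.204527; u=1·3.438668+0·4.525332+5/4·2.204527≈6.194326; next y=-1/5·(-0.438668)+1/4·6.194326≈1.636315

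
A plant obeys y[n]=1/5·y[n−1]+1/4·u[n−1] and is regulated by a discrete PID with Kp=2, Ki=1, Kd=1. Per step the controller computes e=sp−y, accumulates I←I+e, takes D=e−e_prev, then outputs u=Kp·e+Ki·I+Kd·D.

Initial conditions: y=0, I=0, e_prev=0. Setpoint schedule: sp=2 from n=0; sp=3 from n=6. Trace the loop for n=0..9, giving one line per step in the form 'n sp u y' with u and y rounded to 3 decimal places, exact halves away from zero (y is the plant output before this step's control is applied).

0 2 8.000 0.000
1 2 0.000 2.000
2 2 8.400 0.400
3 2 1.280 2.180
4 2 8.576 0.756
5 2 2.239 2.295
6 3 12.589 1.019
7 3 2.965 3.351
8 3 12.704 1.411
9 3 4.166 3.458

(exact arithmetic carried between steps; '≈' marks a value shown rounded to 6 d.p. or computed from one; I and e_prev carry over from the previous line; the table rounds u and y to 3 d.p., halves away from zero)
n=0: y=0, sp=2, e=sp−y=2; I=2, D=e−e_prev=2; u=2·2+1·2+1·2=8; next y=1/5·0+1/4·8=2
n=1: y=2, sp=2, e=sp−y=0; I=2, D=e−e_prev=-2; u=2·0+1·2+1·(-2)=0; next y=1/5·2+1/4·0=0.4
n=2: y=0.4, sp=2, e=sp−y=1.6; I=3.6, D=e−e_prev=1.6; u=2·1.6+1·3.6+1·1.6=8.4; next y=1/5·0.4+1/4·8.4=2.18
n=3: y=2.18, sp=2, e=sp−y=-0.18; I=3.42, D=e−e_prev=-1.78; u=2·(-0.18)+1·3.42+1·(-1.78)=1.28; next y=1/5·2.18+1/4·1.28=0.756
n=4: y=0.756, sp=2, e=sp−y=1.244; I=4.664, D=e−e_prev=1.424; u=2·1.244+1·4.664+1·1.424=8.576; next y=1/5·0.756+1/4·8.576=2.2952
n=5: y=2.2952, sp=2, e=sp−y=-0.2952; I=4.3688, D=e−e_prev=-1.5392; u=2·(-0.2952)+1·4.3688+1·(-1.5392)=2.2392; next y=1/5·2.2952+1/4·2.2392=1.01884
n=6: y=1.01884, sp=3, e=sp−y=1.98116; I=6.34996, D=e−e_prev=2.27636; u=2·1.98116+1·6.34996+1·2.27636=12.58864; next y=1/5·1.01884+1/4·12.58864=3.350928
n=7: y=3.350928, sp=3, e=sp−y=-0.350928; I=5.999032, D=e−e_prev=-2.332088; u=2·(-0.350928)+1·5.999032+1·(-2.332088)=2.965088; next y=1/5·3.350928+1/4·2.965088≈1.411458
n=8: y≈1.411458, sp=3, e=sp−y≈1.588542; I≈7.587574, D=e−e_prev≈1.939470; u=2·1.588542+1·7.587574+1·1.939470≈12.704130; next y=1/5·1.411458+1/4·12.704130≈3.458324
n=9: y≈3.458324, sp=3, e=sp−y≈-0.458324; I≈7.129250, D=e−e_prev≈-2.046866; u=2·(-0.458324)+1·7.129250+1·(-2.046866)≈4.165736; next y=1/5·3.458324+1/4·4.165736≈1.733099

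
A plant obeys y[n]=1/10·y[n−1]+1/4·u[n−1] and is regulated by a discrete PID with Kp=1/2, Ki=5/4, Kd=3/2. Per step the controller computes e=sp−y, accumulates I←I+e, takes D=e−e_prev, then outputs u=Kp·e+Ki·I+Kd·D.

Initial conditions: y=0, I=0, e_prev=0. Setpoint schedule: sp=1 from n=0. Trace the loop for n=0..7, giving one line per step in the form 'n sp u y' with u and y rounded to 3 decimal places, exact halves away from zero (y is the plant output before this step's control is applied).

0 1 3.250 0.000
1 1 0.359 0.813
2 1 3.897 0.171
3 1 1.305 0.991
4 1 4.386 0.425
5 1 1.936 1.139
6 1 4.591 0.598
7 1 2.301 1.208

(exact arithmetic carried between steps; '≈' marks a value shown rounded to 6 d.p. or computed from one; I and e_prev carry over from the previous line; the table rounds u and y to 3 d.p., halves away from zero)
n=0: y=0, sp=1, e=sp−y=1; I=1, D=e−e_prev=1; u=1/2·1+5/4·1+3/2·1=3.25; next y=1/10·0+1/4·3.25=0.8125
n=1: y=0.8125, sp=1, e=sp−y=0.1875; I=1.1875, D=e−e_prev=-0.8125; u=1/2·0.1875+5/4·1.1875+3/2·(-0.8125)=0.359375; next y=1/10·0.8125+1/4·0.359375≈0.171094
n=2: y≈0.171094, sp=1, e=sp−y≈0.828906; I≈2.016406, D=e−e_prev≈0.641406; u=1/2·0.828906+5/4·2.016406+3/2·0.641406≈3.897070; next y=1/10·0.171094+1/4·3.897070≈0.991377
n=3: y≈0.991377, sp=1, e=sp−y≈0.008623; I≈2.025029, D=e−e_prev≈-0.820283; u=1/2·0.008623+5/4·2.025029+3/2·(-0.820283)≈1.305173; next y=1/10·0.991377+1/4·1.305173≈0.425431
n=4: y≈0.425431, sp=1, e=sp−y≈0.574569; I≈2.599598, D=e−e_prev≈0.565946; u=1/2·0.574569+5/4·2.599598+3/2·0.565946≈4.385701; next y=1/10·0.425431+1/4·4.385701≈1.138968
n=5: y≈1.138968, sp=1, e=sp−y≈-0.138968; I≈2.460630, D=e−e_prev≈-0.713537; u=1/2·(-0.138968)+5/4·2.460630+3/2·(-0.713537)≈1.935997; next y=1/10·1.138968+1/4·1.935997≈0.597896
n=6: y≈0.597896, sp=1, e=sp−y≈0.402104; I≈2.862734, D=e−e_prev≈0.541072; u=1/2·0.402104+5/4·2.862734+3/2·0.541072≈4.591078; next y=1/10·0.597896+1/4·4.591078≈1.207559
n=7: y≈1.207559, sp=1, e=sp−y≈-0.207559; I≈2.655175, D=e−e_prev≈-0.609663; u=1/2·(-0.207559)+5/4·2.655175+3/2·(-0.609663)≈2.300695; next y=1/10·1.207559+1/4·2.300695≈0.695930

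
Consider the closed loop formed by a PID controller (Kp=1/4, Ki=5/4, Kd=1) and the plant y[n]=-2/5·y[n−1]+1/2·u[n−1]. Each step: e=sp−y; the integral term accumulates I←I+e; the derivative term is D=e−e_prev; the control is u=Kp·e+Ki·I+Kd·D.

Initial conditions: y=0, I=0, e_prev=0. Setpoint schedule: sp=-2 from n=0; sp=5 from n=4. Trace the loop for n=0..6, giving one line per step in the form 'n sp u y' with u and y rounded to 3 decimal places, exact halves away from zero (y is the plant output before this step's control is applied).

0 -2 -5.000 0.000
1 -2 0.750 -2.500
2 -2 -10.813 1.375
3 -2 7.172 -5.956
4 5 -7.526 5.968
5 5 26.485 -6.150
6 5 -26.328 15.703

(exact arithmetic carried between steps; '≈' marks a value shown rounded to 6 d.p. or computed from one; I and e_prev carry over from the previous line; the table rounds u and y to 3 d.p., halves away from zero)
n=0: y=0, sp=-2, e=sp−y=-2; I=-2, D=e−e_prev=-2; u=1/4·(-2)+5/4·(-2)+1·(-2)=-5; next y=-2/5·0+1/2·(-5)=-2.5
n=1: y=-2.5, sp=-2, e=sp−y=0.5; I=-1.5, D=e−e_prev=2.5; u=1/4·0.5+5/4·(-1.5)+1·2.5=0.75; next y=-2/5·(-2.5)+1/2·0.75=1.375
n=2: y=1.375, sp=-2, e=sp−y=-3.375; I=-4.875, D=e−e_prev=-3.875; u=1/4·(-3.375)+5/4·(-4.875)+1·(-3.875)=-10.8125; next y=-2/5·1.375+1/2·(-10.8125)=-5.95625
n=3: y=-5.95625, sp=-2, e=sp−y=3.95625; I=-0.91875, D=e−e_prev=7.33125; u=1/4·3.95625+5/4·(-0.91875)+1·7.33125=7.171875; next y=-2/5·(-5.95625)+1/2·7.171875≈5.968438
n=4: y≈5.968438, sp=5, e=sp−y≈-0.968438; I≈-1.887188, D=e−e_prev≈-4.924688; u=1/4·(-0.968438)+5/4·(-1.887188)+1·(-4.924688)≈-7.525781; next y=-2/5·5.968438+1/2·(-7.525781)≈-6.150266
n=5: y≈-6.150266, sp=5, e=sp−y≈11.150266; I≈9.263078, D=e−e_prev≈12.118703; u=1/4·11.150266+5/4·9.263078+1·12.118703≈26.485117; next y=-2/5·(-6.150266)+1/2·26.485117≈15.702665
n=6: y≈15.702665, sp=5, e=sp−y≈-10.702665; I≈-1.439587, D=e−e_prev≈-21.852930; u=1/4·(-10.702665)+5/4·(-1.439587)+1·(-21.852930)≈-26.328080; next y=-2/5·15.702665+1/2·(-26.328080)≈-19.445106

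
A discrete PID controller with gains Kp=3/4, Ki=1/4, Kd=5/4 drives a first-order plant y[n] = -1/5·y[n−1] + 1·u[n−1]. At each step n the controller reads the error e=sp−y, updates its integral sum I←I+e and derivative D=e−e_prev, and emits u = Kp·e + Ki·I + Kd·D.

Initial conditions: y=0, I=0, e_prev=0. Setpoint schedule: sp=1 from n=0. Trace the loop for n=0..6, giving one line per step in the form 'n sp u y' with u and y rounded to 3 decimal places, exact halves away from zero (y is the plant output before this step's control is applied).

(exact arithmetic carried between steps; '≈' marks a value shown rounded to 6 d.p. or computed from one; I and e_prev carry over from the previous line; the table rounds u and y to 3 d.p., halves away from zero)
n=0: y=0, sp=1, e=sp−y=1; I=1, D=e−e_prev=1; u=3/4·1+1/4·1+5/4·1=2.25; next y=-1/5·0+1·2.25=2.25
n=1: y=2.25, sp=1, e=sp−y=-1.25; I=-0.25, D=e−e_prev=-2.25; u=3/4·(-1.25)+1/4·(-0.25)+5/4·(-2.25)=-3.8125; next y=-1/5·2.25+1·(-3.8125)=-4.2625
n=2: y=-4.2625, sp=1, e=sp−y=5.2625; I=5.0125, D=e−e_prev=6.5125; u=3/4·5.2625+1/4·5.0125+5/4·6.5125=13.340625; next y=-1/5·(-4.2625)+1·13.340625=14.193125
n=3: y=14.193125, sp=1, e=sp−y=-13.193125; I=-8.180625, D=e−e_prev=-18.455625; u=3/4·(-13.193125)+1/4·(-8.180625)+5/4·(-18.455625)≈-35.009531; next y=-1/5·14.193125+1·(-35.009531)≈-37.848156
n=4: y≈-37.848156, sp=1, e=sp−y≈38.848156; I≈30.667531, D=e−e_prev≈52.041281; u=3/4·38.848156+1/4·30.667531+5/4·52.041281≈101.854602; next y=-1/5·(-37.848156)+1·101.854602≈109.424233
n=5: y≈109.424233, sp=1, e=sp−y≈-108.424233; I≈-77.756702, D=e−e_prev≈-147.272389; u=3/4·(-108.424233)+1/4·(-77.756702)+5/4·(-147.272389)≈-284.847836; next y=-1/5·109.424233+1·(-284.847836)≈-306.732683
n=6: y≈-306.732683, sp=1, e=sp−y≈307.732683; I≈229.975981, D=e−e_prev≈416.156916; u=3/4·307.732683+1/4·229.975981+5/4·416.156916≈808.489652; next y=-1/5·(-306.732683)+1·808.489652≈869.836189

0 1 2.250 0.000
1 1 -3.813 2.250
2 1 13.341 -4.263
3 1 -35.010 14.193
4 1 101.855 -37.848
5 1 -284.848 109.424
6 1 808.490 -306.733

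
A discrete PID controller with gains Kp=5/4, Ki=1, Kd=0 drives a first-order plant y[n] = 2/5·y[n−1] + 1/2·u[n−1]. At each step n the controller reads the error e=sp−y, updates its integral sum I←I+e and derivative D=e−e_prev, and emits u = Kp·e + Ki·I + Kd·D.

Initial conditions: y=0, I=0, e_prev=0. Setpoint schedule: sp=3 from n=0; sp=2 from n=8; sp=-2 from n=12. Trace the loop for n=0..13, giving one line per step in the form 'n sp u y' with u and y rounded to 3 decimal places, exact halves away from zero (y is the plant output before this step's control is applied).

0 3 6.750 0.000
1 3 2.156 3.375
2 3 3.912 2.428
3 3 3.361 2.927
4 3 3.604 2.851
5 3 3.547 2.943
6 3 3.587 2.951
7 3 3.584 2.974
8 2 1.343 2.982
9 2 2.876 1.864
10 2 2.293 2.183
11 2 2.478 2.020
12 -2 -6.603 2.047
13 -2 -0.458 -2.483

(exact arithmetic carried between steps; '≈' marks a value shown rounded to 6 d.p. or computed from one; I and e_prev carry over from the previous line; the table rounds u and y to 3 d.p., halves away from zero)
n=0: y=0, sp=3, e=sp−y=3; I=3, D=e−e_prev=3; u=5/4·3+1·3+0·3=6.75; next y=2/5·0+1/2·6.75=3.375
n=1: y=3.375, sp=3, e=sp−y=-0.375; I=2.625, D=e−e_prev=-3.375; u=5/4·(-0.375)+1·2.625+0·(-3.375)=2.15625; next y=2/5·3.375+1/2·2.15625=2.428125
n=2: y=2.428125, sp=3, e=sp−y=0.571875; I=3.196875, D=e−e_prev=0.946875; u=5/4·0.571875+1·3.196875+0·0.946875≈3.911719; next y=2/5·2.428125+1/2·3.911719≈2.927109
n=3: y≈2.927109, sp=3, e=sp−y≈0.072891; I≈3.269766, D=e−e_prev≈-0.498984; u=5/4·0.072891+1·3.269766+0·(-0.498984)≈3.360879; next y=2/5·2.927109+1/2·3.360879≈2.851283
n=4: y≈2.851283, sp=3, e=sp−y≈0.148717; I≈3.418482, D=e−e_prev≈0.075826; u=5/4·0.148717+1·3.418482+0·0.075826≈3.604378; next y=2/5·2.851283+1/2·3.604378≈2.942702
n=5: y≈2.942702, sp=3, e=sp−y≈0.057298; I≈3.475780, D=e−e_prev≈-0.091419; u=5/4·0.057298+1·3.475780+0·(-0.091419)≈3.547402; next y=2/5·2.942702+1/2·3.547402≈2.950782
n=6: y≈2.950782, sp=3, e=sp−y≈0.049218; I≈3.524998, D=e−e_prev≈-0.008079; u=5/4·0.049218+1·3.524998+0·(-0.008079)≈3.586521; next y=2/5·2.950782+1/2·3.586521≈2.973573
n=7: y≈2.973573, sp=3, e=sp−y≈0.026427; I≈3.551425, D=e−e_prev≈-0.022791; u=5/4·0.026427+1·3.551425+0·(-0.022791)≈3.584459; next y=2/5·2.973573+1/2·3.584459≈2.981659
n=8: y≈2.981659, sp=2, e=sp−y≈-0.981659; I≈2.569766, D=e−e_prev≈-1.008085; u=5/4·(-0.981659)+1·2.569766+0·(-1.008085)≈1.342693; next y=2/5·2.981659+1/2·1.342693≈1.864010
n=9: y≈1.864010, sp=2, e=sp−y≈0.135990; I≈2.705756, D=e−e_prev≈1.117648; u=5/4·0.135990+1·2.705756+0·1.117648≈2.875744; next y=2/5·1.864010+1/2·2.875744≈2.183476
n=10: y≈2.183476, sp=2, e=sp−y≈-0.183476; I≈2.522280, D=e−e_prev≈-0.319466; u=5/4·(-0.183476)+1·2.522280+0·(-0.319466)≈2.292936; next y=2/5·2.183476+1/2·2.292936≈2.019858
n=11: y≈2.019858, sp=2, e=sp−y≈-0.019858; I≈2.502422, D=e−e_prev≈0.163618; u=5/4·(-0.019858)+1·2.502422+0·0.163618≈2.477600; next y=2/5·2.019858+1/2·2.477600≈2.046743
n=12: y≈2.046743, sp=-2, e=sp−y≈-4.046743; I≈-1.544321, D=e−e_prev≈-4.026885; u=5/4·(-4.046743)+1·(-1.544321)+0·(-4.026885)≈-6.602750; next y=2/5·2.046743+1/2·(-6.602750)≈-2.482678
n=13: y≈-2.482678, sp=-2, e=sp−y≈0.482678; I≈-1.061643, D=e−e_prev≈4.529421; u=5/4·0.482678+1·(-1.061643)+0·4.529421≈-0.458296; next y=2/5·(-2.482678)+1/2·(-0.458296)≈-1.222219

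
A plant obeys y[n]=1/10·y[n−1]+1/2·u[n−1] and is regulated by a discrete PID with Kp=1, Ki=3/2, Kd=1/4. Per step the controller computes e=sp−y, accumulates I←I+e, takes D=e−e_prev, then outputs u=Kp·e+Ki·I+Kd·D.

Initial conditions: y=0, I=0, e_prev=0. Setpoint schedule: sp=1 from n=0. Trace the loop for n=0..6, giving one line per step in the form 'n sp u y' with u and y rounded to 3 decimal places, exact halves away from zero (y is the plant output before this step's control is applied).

0 1 2.750 0.000
1 1 0.219 1.375
2 1 3.102 0.247
3 1 0.295 1.576
4 1 3.258 0.305
5 1 0.258 1.660
6 1 3.360 0.295

(exact arithmetic carried between steps; '≈' marks a value shown rounded to 6 d.p. or computed from one; I and e_prev carry over from the previous line; the table rounds u and y to 3 d.p., halves away from zero)
n=0: y=0, sp=1, e=sp−y=1; I=1, D=e−e_prev=1; u=1·1+3/2·1+1/4·1=2.75; next y=1/10·0+1/2·2.75=1.375
n=1: y=1.375, sp=1, e=sp−y=-0.375; I=0.625, D=e−e_prev=-1.375; u=1·(-0.375)+3/2·0.625+1/4·(-1.375)=0.21875; next y=1/10·1.375+1/2·0.21875=0.246875
n=2: y=0.246875, sp=1, e=sp−y=0.753125; I=1.378125, D=e−e_prev=1.128125; u=1·0.753125+3/2·1.378125+1/4·1.128125≈3.102344; next y=1/10·0.246875+1/2·3.102344≈1.575859
n=3: y≈1.575859, sp=1, e=sp−y≈-0.575859; I≈0.802266, D=e−e_prev≈-1.328984; u=1·(-0.575859)+3/2·0.802266+1/4·(-1.328984)≈0.295293; next y=1/10·1.575859+1/2·0.295293≈0.305232
n=4: y≈0.305232, sp=1, e=sp−y≈0.694768; I≈1.497033, D=e−e_prev≈1.270627; u=1·0.694768+3/2·1.497033+1/4·1.270627≈3.257974; next y=1/10·0.305232+1/2·3.257974≈1.659510
n=5: y≈1.659510, sp=1, e=sp−y≈-0.659510; I≈0.837523, D=e−e_prev≈-1.354278; u=1·(-0.659510)+3/2·0.837523+1/4·(-1.354278)≈0.258205; next y=1/10·1.659510+1/2·0.258205≈0.295053
n=6: y≈0.295053, sp=1, e=sp−y≈0.704947; I≈1.542470, D=e−e_prev≈1.364457; u=1·0.704947+3/2·1.542470+1/4·1.364457≈3.359765; next y=1/10·0.295053+1/2·3.359765≈1.709388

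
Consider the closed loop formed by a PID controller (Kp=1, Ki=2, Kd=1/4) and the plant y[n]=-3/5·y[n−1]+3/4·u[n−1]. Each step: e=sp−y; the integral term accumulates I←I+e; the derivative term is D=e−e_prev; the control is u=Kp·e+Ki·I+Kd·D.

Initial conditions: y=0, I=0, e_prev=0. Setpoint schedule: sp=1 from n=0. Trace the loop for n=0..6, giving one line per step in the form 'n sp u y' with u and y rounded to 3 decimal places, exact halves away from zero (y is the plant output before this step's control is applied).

0 1 3.250 0.000
1 1 -2.922 2.438
2 1 14.610 -3.654
3 1 -32.217 13.150
4 1 94.591 -32.052
5 1 -247.841 90.174
6 1 677.387 -239.986

(exact arithmetic carried between steps; '≈' marks a value shown rounded to 6 d.p. or computed from one; I and e_prev carry over from the previous line; the table rounds u and y to 3 d.p., halves away from zero)
n=0: y=0, sp=1, e=sp−y=1; I=1, D=e−e_prev=1; u=1·1+2·1+1/4·1=3.25; next y=-3/5·0+3/4·3.25=2.4375
n=1: y=2.4375, sp=1, e=sp−y=-1.4375; I=-0.4375, D=e−e_prev=-2.4375; u=1·(-1.4375)+2·(-0.4375)+1/4·(-2.4375)=-2.921875; next y=-3/5·2.4375+3/4·(-2.921875)≈-3.653906
n=2: y≈-3.653906, sp=1, e=sp−y≈4.653906; I≈4.216406, D=e−e_prev≈6.091406; u=1·4.653906+2·4.216406+1/4·6.091406≈14.609570; next y=-3/5·(-3.653906)+3/4·14.609570≈13.149521
n=3: y≈13.149521, sp=1, e=sp−y≈-12.149521; I≈-7.933115, D=e−e_prev≈-16.803428; u=1·(-12.149521)+2·(-7.933115)+1/4·(-16.803428)≈-32.216609; next y=-3/5·13.149521+3/4·(-32.216609)≈-32.052170
n=4: y≈-32.052170, sp=1, e=sp−y≈33.052170; I≈25.119054, D=e−e_prev≈45.201691; u=1·33.052170+2·25.119054+1/4·45.201691≈94.590701; next y=-3/5·(-32.052170)+3/4·94.590701≈90.174327
n=5: y≈90.174327, sp=1, e=sp−y≈-89.174327; I≈-64.055273, D=e−e_prev≈-122.226497; u=1·(-89.174327)+2·(-64.055273)+1/4·(-122.226497)≈-247.841498; next y=-3/5·90.174327+3/4·(-247.841498)≈-239.985720
n=6: y≈-239.985720, sp=1, e=sp−y≈240.985720; I≈176.930447, D=e−e_prev≈330.160047; u=1·240.985720+2·176.930447+1/4·330.160047≈677.386625; next y=-3/5·(-239.985720)+3/4·677.386625≈652.031401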